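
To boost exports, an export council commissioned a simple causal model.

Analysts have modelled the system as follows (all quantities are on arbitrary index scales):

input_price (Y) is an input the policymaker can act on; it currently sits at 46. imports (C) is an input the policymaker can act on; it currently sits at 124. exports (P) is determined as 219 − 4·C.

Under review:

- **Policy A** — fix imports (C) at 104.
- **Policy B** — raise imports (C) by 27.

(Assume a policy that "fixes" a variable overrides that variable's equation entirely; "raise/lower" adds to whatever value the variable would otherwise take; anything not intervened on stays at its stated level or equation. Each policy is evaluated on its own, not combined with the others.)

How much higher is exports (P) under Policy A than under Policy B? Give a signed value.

188

Policy A (C := 104):
  C = 104
  P = 219 − 4·104 = -197
Policy B (C + 27):
  C = 124 + 27 = 151
  P = 219 − 4·151 = -385
P: -197 − (-385) = 188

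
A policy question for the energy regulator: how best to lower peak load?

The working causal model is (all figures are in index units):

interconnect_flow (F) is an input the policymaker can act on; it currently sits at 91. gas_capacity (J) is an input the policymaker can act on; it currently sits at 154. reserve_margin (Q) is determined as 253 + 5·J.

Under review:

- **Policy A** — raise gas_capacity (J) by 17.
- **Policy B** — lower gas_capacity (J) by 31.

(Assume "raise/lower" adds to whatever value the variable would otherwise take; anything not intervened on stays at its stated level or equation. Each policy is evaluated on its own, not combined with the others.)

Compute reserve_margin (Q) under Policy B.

Policy B (J − 31):
  J = 154 − 31 = 123
  Q = 253 + 5·123 = 868

868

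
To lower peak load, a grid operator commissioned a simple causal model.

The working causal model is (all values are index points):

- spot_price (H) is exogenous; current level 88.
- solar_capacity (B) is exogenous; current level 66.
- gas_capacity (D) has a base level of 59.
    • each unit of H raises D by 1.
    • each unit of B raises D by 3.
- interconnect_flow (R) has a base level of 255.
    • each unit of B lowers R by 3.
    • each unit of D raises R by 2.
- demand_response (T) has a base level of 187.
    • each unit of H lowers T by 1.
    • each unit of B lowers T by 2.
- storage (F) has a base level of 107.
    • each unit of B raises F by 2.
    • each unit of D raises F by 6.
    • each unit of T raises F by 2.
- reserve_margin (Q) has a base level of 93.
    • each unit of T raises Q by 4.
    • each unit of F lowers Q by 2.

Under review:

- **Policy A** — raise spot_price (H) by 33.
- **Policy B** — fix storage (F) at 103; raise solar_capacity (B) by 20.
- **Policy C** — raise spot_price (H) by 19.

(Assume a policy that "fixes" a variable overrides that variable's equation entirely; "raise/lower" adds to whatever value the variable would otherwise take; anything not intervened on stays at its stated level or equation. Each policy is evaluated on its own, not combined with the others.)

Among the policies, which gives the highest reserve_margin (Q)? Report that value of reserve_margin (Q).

-405

Policy A (H + 33):
  H = 88 + 33 = 121
  B = 66
  D = 59 + 121 + 3·66 = 378
  T = 187 − 121 − 2·66 = -66
  F = 107 + 2·66 + 6·378 + 2·(-66) = 2375
  Q = 93 + 4·(-66) − 2·2375 = -4921
Policy B (F := 103, B + 20):
  H = 88
  B = 66 + 20 = 86
  D = 59 + 88 + 3·86 = 405
  T = 187 − 88 − 2·86 = -73
  F = 103
  Q = 93 + 4·(-73) − 2·103 = -405
Policy C (H + 19):
  H = 88 + 19 = 107
  B = 66
  D = 59 + 107 + 3·66 = 364
  T = 187 − 107 − 2·66 = -52
  F = 107 + 2·66 + 6·364 + 2·(-52) = 2319
  Q = 93 + 4·(-52) − 2·2319 = -4753
Comparing — Policy A: Q=-4921, Policy B: Q=-405, Policy C: Q=-4753. Highest is -405 (Policy B).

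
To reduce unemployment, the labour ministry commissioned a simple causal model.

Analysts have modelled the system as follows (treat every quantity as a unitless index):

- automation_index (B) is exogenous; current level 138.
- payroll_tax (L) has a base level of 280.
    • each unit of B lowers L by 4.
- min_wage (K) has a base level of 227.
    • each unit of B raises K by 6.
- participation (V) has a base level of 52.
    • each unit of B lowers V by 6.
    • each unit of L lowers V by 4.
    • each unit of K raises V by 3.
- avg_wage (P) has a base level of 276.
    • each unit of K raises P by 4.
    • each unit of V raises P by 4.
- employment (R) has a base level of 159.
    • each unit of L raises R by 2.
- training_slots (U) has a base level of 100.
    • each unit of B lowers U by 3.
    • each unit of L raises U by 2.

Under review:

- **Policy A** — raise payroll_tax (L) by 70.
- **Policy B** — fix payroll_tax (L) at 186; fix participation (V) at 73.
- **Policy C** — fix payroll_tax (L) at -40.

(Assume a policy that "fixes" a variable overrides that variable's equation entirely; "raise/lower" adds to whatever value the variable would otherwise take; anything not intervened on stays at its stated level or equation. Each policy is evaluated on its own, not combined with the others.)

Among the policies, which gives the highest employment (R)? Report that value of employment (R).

Policy A (L + 70):
  B = 138
  L = 280 − 4·138 (+70 from intervention) = -202
  R = 159 + 2·(-202) = -245
Policy B (L := 186, V := 73):
  B = 138
  L = 186
  R = 159 + 2·186 = 531
Policy C (L := -40):
  B = 138
  L = -40
  R = 159 + 2·(-40) = 79
Comparing — Policy A: R=-245, Policy B: R=531, Policy C: R=79. Highest is 531 (Policy B).

531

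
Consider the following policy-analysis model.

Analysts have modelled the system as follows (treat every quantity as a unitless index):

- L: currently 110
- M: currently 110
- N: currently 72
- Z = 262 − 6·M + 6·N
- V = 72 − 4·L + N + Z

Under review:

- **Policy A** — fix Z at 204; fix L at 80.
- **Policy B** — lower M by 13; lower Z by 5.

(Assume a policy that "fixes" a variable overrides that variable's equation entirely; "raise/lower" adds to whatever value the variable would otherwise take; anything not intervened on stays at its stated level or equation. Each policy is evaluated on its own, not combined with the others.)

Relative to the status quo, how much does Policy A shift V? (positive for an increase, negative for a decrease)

Baseline:
  L = 110
  M = 110
  N = 72
  Z = 262 − 6·110 + 6·72 = 34
  V = 72 − 4·110 + 72 + 34 = -262
Policy A (Z := 204, L := 80):
  L = 80
  M = 110
  N = 72
  Z = 204
  V = 72 − 4·80 + 72 + 204 = 28
Change in V: 28 − (-262) = 290

290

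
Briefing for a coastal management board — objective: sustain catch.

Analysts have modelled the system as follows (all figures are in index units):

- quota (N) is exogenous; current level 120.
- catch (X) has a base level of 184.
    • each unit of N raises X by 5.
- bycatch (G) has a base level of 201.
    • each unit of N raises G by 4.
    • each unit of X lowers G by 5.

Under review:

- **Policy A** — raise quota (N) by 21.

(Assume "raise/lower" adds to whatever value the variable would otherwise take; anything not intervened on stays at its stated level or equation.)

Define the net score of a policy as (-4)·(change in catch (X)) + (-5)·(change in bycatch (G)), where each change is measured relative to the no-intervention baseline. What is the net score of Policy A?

1785

Baseline:
  N = 120
  X = 184 + 5·120 = 784
  G = 201 + 4·120 − 5·784 = -3239
Policy A (N + 21):
  N = 120 + 21 = 141
  X = 184 + 5·141 = 889
  G = 201 + 4·141 − 5·889 = -3680
ΔX = 889 − 784 = 105; ΔG = -3680 − (-3239) = -441
Score = (-4)·105 + (-5)·(-441) = 1785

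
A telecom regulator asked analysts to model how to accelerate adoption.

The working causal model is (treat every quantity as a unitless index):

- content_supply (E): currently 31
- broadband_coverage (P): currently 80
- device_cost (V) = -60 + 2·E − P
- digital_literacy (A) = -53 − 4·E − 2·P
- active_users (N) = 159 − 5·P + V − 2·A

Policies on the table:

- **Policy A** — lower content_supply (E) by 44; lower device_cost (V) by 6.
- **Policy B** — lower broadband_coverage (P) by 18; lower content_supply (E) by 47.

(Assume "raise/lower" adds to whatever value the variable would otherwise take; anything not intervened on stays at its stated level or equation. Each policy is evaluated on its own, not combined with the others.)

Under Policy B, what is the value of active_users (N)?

-79

Policy B (P − 18, E − 47):
  E = 31 − 47 = -16
  P = 80 − 18 = 62
  V = -60 + 2·(-16) − 62 = -154
  A = -53 − 4·(-16) − 2·62 = -113
  N = 159 − 5·62 + (-154) − 2·(-113) = -79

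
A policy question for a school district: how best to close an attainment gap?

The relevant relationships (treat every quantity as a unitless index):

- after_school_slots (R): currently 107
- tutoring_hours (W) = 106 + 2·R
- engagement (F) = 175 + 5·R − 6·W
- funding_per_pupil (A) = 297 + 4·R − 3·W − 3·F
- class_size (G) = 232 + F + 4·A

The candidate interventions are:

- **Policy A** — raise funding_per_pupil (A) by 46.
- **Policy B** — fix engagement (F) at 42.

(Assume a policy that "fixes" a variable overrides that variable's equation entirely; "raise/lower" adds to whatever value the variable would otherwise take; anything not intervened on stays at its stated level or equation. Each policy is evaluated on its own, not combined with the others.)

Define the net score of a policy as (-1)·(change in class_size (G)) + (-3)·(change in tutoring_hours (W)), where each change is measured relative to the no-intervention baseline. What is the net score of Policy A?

-184

Baseline:
  R = 107
  W = 106 + 2·107 = 320
  F = 175 + 5·107 − 6·320 = -1210
  A = 297 + 4·107 − 3·320 − 3·(-1210) = 3395
  G = 232 + (-1210) + 4·3395 = 12602
Policy A (A + 46):
  R = 107
  W = 106 + 2·107 = 320
  F = 175 + 5·107 − 6·320 = -1210
  A = 297 + 4·107 − 3·320 − 3·(-1210) (+46 from intervention) = 3441
  G = 232 + (-1210) + 4·3441 = 12786
ΔG = 12786 − 12602 = 184; ΔW = 320 − 320 = 0
Score = (-1)·184 + (-3)·0 = -184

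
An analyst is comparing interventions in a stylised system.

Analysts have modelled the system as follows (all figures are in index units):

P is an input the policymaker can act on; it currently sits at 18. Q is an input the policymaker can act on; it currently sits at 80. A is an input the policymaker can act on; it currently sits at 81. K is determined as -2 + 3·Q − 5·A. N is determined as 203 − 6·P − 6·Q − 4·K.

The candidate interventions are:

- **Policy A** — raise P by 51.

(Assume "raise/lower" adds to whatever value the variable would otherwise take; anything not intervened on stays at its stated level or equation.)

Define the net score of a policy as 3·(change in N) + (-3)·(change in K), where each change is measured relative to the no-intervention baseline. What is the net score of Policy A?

Baseline:
  P = 18
  Q = 80
  A = 81
  K = -2 + 3·80 − 5·81 = -167
  N = 203 − 6·18 − 6·80 − 4·(-167) = 283
Policy A (P + 51):
  P = 18 + 51 = 69
  Q = 80
  A = 81
  K = -2 + 3·80 − 5·81 = -167
  N = 203 − 6·69 − 6·80 − 4·(-167) = -23
ΔN = -23 − 283 = -306; ΔK = -167 − (-167) = 0
Score = 3·(-306) + (-3)·0 = -918

-918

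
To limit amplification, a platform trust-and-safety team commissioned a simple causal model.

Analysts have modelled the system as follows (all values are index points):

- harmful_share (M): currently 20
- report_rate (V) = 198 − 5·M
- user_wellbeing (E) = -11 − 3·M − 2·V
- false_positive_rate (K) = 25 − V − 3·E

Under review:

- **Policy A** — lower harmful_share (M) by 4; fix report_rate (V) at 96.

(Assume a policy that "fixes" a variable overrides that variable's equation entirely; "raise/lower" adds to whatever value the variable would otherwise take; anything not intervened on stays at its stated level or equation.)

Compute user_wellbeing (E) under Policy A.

Policy A (M − 4, V := 96):
  M = 20 − 4 = 16
  V = 96
  E = -11 − 3·16 − 2·96 = -251

-251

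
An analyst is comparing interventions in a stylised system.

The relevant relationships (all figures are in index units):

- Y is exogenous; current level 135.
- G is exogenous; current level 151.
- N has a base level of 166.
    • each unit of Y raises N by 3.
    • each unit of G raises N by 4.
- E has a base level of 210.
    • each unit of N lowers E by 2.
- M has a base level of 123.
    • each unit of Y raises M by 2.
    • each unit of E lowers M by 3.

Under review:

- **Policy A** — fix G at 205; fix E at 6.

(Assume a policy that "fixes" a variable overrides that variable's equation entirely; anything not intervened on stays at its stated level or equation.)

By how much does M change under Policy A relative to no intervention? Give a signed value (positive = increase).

Baseline:
  Y = 135
  G = 151
  N = 166 + 3·135 + 4·151 = 1175
  E = 210 − 2·1175 = -2140
  M = 123 + 2·135 − 3·(-2140) = 6813
Policy A (G := 205, E := 6):
  Y = 135
  G = 205
  N = 166 + 3·135 + 4·205 = 1391
  E = 6
  M = 123 + 2·135 − 3·6 = 375
Change in M: 375 − 6813 = -6438

-6438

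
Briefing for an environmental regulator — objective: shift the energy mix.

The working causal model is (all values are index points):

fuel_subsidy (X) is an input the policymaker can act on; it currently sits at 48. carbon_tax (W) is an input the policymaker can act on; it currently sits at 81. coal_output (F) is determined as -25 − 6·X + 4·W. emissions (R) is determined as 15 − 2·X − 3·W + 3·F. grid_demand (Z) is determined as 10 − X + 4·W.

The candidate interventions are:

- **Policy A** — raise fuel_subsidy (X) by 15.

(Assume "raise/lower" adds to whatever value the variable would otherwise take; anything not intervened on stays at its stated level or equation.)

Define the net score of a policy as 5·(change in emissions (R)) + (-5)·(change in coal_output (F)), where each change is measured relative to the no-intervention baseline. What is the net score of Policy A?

Baseline:
  X = 48
  W = 81
  F = -25 − 6·48 + 4·81 = 11
  R = 15 − 2·48 − 3·81 + 3·11 = -291
Policy A (X + 15):
  X = 48 + 15 = 63
  W = 81
  F = -25 − 6·63 + 4·81 = -79
  R = 15 − 2·63 − 3·81 + 3·(-79) = -591
ΔR = -591 − (-291) = -300; ΔF = -79 − 11 = -90
Score = 5·(-300) + (-5)·(-90) = -1050

-1050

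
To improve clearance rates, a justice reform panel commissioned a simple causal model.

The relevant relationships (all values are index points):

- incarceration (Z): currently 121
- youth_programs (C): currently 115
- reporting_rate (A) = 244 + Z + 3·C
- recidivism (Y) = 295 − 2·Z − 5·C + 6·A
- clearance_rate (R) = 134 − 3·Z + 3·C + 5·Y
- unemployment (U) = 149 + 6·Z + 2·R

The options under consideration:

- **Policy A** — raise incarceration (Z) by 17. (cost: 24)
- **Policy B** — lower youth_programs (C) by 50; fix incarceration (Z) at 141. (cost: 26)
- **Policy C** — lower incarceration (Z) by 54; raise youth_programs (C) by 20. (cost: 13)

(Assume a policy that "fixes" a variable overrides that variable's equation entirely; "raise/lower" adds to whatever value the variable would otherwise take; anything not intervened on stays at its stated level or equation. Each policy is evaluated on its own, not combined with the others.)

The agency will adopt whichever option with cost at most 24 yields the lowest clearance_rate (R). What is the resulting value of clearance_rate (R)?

19095

Policy A (Z + 17):
  Z = 121 + 17 = 138
  C = 115
  A = 244 + 138 + 3·115 = 727
  Y = 295 − 2·138 − 5·115 + 6·727 = 3806
  R = 134 − 3·138 + 3·115 + 5·3806 = 19095
Policy C (Z − 54, C + 20):
  Z = 121 − 54 = 67
  C = 115 + 20 = 135
  A = 244 + 67 + 3·135 = 716
  Y = 295 − 2·67 − 5·135 + 6·716 = 3782
  R = 134 − 3·67 + 3·135 + 5·3782 = 19248
Comparing — Policy A: R=19095, Policy C: R=19248. Lowest is 19095 (Policy A).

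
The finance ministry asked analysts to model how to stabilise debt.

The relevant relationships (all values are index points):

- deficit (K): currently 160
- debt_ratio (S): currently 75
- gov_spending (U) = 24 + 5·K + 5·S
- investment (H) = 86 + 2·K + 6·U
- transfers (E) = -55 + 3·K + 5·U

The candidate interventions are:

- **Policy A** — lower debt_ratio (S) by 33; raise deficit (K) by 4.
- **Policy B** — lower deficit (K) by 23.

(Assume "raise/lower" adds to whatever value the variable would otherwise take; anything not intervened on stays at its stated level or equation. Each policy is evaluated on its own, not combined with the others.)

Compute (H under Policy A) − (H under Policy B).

-126

Policy A (S − 33, K + 4):
  K = 160 + 4 = 164
  S = 75 − 33 = 42
  U = 24 + 5·164 + 5·42 = 1054
  H = 86 + 2·164 + 6·1054 = 6738
Policy B (K − 23):
  K = 160 − 23 = 137
  S = 75
  U = 24 + 5·137 + 5·75 = 1084
  H = 86 + 2·137 + 6·1084 = 6864
H: 6738 − 6864 = -126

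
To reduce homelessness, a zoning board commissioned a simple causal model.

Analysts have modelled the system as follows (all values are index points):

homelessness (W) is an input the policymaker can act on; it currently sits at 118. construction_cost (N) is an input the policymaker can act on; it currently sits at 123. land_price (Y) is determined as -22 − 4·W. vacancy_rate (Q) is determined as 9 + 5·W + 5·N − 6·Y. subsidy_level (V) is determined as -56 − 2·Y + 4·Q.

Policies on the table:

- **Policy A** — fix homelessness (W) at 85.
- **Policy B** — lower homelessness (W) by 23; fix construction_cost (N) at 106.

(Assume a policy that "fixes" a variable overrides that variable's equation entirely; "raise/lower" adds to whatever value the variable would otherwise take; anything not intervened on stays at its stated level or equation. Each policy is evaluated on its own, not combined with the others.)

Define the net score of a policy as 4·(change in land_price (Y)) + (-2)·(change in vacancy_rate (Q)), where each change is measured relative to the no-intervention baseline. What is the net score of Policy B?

1872

Baseline:
  W = 118
  N = 123
  Y = -22 − 4·118 = -494
  Q = 9 + 5·118 + 5·123 − 6·(-494) = 4178
Policy B (W − 23, N := 106):
  W = 118 − 23 = 95
  N = 106
  Y = -22 − 4·95 = -402
  Q = 9 + 5·95 + 5·106 − 6·(-402) = 3426
ΔY = -402 − (-494) = 92; ΔQ = 3426 − 4178 = -752
Score = 4·92 + (-2)·(-752) = 1872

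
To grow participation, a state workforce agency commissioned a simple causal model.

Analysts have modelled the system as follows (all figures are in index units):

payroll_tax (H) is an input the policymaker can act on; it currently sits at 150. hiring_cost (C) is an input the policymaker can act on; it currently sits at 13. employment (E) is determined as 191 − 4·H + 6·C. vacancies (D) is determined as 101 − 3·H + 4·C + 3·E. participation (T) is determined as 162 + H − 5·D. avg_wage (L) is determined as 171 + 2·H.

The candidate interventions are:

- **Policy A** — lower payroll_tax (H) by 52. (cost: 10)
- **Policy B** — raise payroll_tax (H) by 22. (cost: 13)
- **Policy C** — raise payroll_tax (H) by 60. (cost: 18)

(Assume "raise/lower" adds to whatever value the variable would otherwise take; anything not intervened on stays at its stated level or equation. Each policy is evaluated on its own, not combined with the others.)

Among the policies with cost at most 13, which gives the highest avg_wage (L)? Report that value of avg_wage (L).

515

Policy A (H − 52):
  H = 150 − 52 = 98
  L = 171 + 2·98 = 367
Policy B (H + 22):
  H = 150 + 22 = 172
  L = 171 + 2·172 = 515
Comparing — Policy A: L=367, Policy B: L=515. Highest is 515 (Policy B).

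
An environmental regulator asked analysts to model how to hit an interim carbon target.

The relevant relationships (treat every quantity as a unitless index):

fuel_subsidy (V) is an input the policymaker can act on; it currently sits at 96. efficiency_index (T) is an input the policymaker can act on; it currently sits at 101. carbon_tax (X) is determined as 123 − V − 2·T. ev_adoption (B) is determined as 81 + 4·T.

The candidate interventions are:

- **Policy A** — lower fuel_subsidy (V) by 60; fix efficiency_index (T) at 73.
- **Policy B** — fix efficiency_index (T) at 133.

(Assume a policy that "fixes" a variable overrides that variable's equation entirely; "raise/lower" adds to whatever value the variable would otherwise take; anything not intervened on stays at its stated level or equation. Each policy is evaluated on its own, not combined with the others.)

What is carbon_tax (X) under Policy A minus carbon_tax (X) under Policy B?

Policy A (V − 60, T := 73):
  V = 96 − 60 = 36
  T = 73
  X = 123 − 36 − 2·73 = -59
Policy B (T := 133):
  V = 96
  T = 133
  X = 123 − 96 − 2·133 = -239
X: -59 − (-239) = 180

180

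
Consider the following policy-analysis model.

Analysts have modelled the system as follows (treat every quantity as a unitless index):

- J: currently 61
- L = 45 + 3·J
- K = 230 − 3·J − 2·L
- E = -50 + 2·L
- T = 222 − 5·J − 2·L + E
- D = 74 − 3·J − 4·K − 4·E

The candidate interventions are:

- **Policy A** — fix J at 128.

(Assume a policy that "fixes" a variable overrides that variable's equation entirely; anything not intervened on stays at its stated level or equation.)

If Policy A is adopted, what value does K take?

Policy A (J := 128):
  J = 128
  L = 45 + 3·128 = 429
  K = 230 − 3·128 − 2·429 = -1012

-1012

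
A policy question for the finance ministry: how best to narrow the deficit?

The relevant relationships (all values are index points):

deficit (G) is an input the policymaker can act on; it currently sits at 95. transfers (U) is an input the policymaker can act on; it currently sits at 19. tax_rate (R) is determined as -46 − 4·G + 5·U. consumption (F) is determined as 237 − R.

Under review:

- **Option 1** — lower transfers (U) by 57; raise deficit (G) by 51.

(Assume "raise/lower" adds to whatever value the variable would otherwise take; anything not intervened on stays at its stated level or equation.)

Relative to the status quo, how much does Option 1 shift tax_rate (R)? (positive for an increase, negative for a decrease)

Baseline:
  G = 95
  U = 19
  R = -46 − 4·95 + 5·19 = -331
Option 1 (U − 57, G + 51):
  G = 95 + 51 = 146
  U = 19 − 57 = -38
  R = -46 − 4·146 + 5·(-38) = -820
Change in R: -820 − (-331) = -489

-489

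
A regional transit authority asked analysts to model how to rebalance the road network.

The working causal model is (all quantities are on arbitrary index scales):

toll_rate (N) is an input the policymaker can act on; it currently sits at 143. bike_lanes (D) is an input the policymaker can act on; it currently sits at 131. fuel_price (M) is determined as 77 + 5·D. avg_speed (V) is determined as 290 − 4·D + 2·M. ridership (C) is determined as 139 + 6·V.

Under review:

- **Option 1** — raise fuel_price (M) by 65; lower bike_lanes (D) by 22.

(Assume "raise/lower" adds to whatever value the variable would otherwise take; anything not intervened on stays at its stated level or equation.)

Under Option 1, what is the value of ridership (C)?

7507

Option 1 (M + 65, D − 22):
  D = 131 − 22 = 109
  M = 77 + 5·109 (+65 from intervention) = 687
  V = 290 − 4·109 + 2·687 = 1228
  C = 139 + 6·1228 = 7507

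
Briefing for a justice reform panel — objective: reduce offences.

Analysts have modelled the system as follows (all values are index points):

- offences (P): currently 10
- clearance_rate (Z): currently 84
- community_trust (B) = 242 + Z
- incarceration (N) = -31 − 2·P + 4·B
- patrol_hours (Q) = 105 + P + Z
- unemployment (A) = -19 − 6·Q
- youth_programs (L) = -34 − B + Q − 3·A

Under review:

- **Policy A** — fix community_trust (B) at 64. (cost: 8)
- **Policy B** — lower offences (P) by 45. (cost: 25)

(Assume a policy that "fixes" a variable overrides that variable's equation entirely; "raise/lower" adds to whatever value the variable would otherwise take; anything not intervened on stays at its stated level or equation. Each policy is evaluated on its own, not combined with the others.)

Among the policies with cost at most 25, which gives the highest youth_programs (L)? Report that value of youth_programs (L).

Policy A (B := 64):
  P = 10
  Z = 84
  B = 64
  Q = 105 + 10 + 84 = 199
  A = -19 − 6·199 = -1213
  L = -34 − 64 + 199 − 3·(-1213) = 3740
Policy B (P − 45):
  P = 10 − 45 = -35
  Z = 84
  B = 242 + 84 = 326
  Q = 105 + (-35) + 84 = 154
  A = -19 − 6·154 = -943
  L = -34 − 326 + 154 − 3·(-943) = 2623
Comparing — Policy A: L=3740, Policy B: L=2623. Highest is 3740 (Policy A).

3740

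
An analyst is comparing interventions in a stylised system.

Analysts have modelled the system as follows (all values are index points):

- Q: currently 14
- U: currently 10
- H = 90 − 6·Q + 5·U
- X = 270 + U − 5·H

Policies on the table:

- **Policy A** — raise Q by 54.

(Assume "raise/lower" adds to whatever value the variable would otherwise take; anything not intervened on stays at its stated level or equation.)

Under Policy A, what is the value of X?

1620

Policy A (Q + 54):
  Q = 14 + 54 = 68
  U = 10
  H = 90 − 6·68 + 5·10 = -268
  X = 270 + 10 − 5·(-268) = 1620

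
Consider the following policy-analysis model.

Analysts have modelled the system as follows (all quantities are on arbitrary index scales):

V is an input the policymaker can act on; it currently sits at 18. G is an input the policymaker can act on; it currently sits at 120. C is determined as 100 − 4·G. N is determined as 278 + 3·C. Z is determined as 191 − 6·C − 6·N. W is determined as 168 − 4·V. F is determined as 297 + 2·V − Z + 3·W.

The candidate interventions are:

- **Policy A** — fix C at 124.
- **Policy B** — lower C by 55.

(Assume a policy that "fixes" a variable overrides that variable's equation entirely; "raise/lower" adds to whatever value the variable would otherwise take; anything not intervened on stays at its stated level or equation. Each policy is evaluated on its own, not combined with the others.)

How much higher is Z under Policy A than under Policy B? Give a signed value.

-13416

Policy A (C := 124):
  G = 120
  C = 124
  N = 278 + 3·124 = 650
  Z = 191 − 6·124 − 6·650 = -4453
Policy B (C − 55):
  G = 120
  C = 100 − 4·120 (−55 from intervention) = -435
  N = 278 + 3·(-435) = -1027
  Z = 191 − 6·(-435) − 6·(-1027) = 8963
Z: -4453 − 8963 = -13416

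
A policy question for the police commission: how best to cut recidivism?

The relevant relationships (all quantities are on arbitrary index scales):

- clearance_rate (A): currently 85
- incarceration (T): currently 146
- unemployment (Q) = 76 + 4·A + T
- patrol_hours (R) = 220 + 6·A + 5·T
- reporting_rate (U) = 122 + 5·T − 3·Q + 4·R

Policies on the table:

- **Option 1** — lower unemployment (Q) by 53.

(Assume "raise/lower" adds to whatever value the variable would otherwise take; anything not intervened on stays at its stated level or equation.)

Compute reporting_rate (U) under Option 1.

5165

Option 1 (Q − 53):
  A = 85
  T = 146
  Q = 76 + 4·85 + 146 (−53 from intervention) = 509
  R = 220 + 6·85 + 5·146 = 1460
  U = 122 + 5·146 − 3·509 + 4·1460 = 5165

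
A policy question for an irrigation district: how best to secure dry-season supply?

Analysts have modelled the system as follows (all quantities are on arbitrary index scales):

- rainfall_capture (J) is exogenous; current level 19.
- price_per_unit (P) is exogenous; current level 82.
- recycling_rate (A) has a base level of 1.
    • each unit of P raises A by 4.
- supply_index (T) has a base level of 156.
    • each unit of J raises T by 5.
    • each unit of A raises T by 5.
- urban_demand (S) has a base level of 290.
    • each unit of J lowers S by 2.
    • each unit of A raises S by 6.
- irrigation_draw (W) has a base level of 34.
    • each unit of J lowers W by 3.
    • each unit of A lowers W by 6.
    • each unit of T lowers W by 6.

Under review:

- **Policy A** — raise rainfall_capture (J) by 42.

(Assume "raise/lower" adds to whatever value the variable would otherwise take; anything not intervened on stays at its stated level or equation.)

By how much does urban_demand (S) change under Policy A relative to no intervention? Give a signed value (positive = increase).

Baseline:
  J = 19
  P = 82
  A = 1 + 4·82 = 329
  S = 290 − 2·19 + 6·329 = 2226
Policy A (J + 42):
  J = 19 + 42 = 61
  P = 82
  A = 1 + 4·82 = 329
  S = 290 − 2·61 + 6·329 = 2142
Change in S: 2142 − 2226 = -84

-84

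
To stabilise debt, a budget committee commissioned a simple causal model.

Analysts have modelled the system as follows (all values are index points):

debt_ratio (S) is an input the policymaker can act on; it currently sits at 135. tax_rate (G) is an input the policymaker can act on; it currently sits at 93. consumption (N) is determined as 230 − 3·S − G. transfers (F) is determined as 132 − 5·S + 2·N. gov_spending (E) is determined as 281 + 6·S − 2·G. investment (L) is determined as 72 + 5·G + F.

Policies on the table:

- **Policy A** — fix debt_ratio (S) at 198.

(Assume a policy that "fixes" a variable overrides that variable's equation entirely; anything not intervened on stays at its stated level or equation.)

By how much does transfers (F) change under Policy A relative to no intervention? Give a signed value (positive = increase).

-693

Baseline:
  S = 135
  G = 93
  N = 230 − 3·135 − 93 = -268
  F = 132 − 5·135 + 2·(-268) = -1079
Policy A (S := 198):
  S = 198
  G = 93
  N = 230 − 3·198 − 93 = -457
  F = 132 − 5·198 + 2·(-457) = -1772
Change in F: -1772 − (-1079) = -693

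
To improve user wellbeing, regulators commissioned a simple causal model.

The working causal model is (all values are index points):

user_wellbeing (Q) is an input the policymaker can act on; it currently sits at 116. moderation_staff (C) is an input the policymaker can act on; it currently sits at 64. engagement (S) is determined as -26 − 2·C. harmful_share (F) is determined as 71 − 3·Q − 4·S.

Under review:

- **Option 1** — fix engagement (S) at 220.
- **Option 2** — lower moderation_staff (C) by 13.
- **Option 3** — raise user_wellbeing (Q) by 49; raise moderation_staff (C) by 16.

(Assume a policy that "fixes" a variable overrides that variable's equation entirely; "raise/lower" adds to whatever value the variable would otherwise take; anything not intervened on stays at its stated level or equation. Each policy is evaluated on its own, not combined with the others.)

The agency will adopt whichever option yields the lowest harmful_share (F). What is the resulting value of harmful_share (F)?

-1157

Option 1 (S := 220):
  Q = 116
  C = 64
  S = 220
  F = 71 − 3·116 − 4·220 = -1157
Option 2 (C − 13):
  Q = 116
  C = 64 − 13 = 51
  S = -26 − 2·51 = -128
  F = 71 − 3·116 − 4·(-128) = 235
Option 3 (Q + 49, C + 16):
  Q = 116 + 49 = 165
  C = 64 + 16 = 80
  S = -26 − 2·80 = -186
  F = 71 − 3·165 − 4·(-186) = 320
Comparing — Option 1: F=-1157, Option 2: F=235, Option 3: F=320. Lowest is -1157 (Option 1).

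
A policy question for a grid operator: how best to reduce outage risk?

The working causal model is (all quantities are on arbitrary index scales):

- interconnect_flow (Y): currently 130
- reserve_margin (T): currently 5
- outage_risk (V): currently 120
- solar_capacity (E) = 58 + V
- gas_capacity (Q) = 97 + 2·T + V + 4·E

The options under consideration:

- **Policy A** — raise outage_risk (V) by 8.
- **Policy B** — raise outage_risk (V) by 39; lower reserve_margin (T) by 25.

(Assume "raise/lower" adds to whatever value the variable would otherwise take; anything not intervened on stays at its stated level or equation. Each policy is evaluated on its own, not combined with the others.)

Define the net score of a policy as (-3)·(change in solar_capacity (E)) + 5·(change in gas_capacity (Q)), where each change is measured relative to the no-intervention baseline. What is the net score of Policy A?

176

Baseline:
  T = 5
  V = 120
  E = 58 + 120 = 178
  Q = 97 + 2·5 + 120 + 4·178 = 939
Policy A (V + 8):
  T = 5
  V = 120 + 8 = 128
  E = 58 + 128 = 186
  Q = 97 + 2·5 + 128 + 4·186 = 979
ΔE = 186 − 178 = 8; ΔQ = 979 − 939 = 40
Score = (-3)·8 + 5·40 = 176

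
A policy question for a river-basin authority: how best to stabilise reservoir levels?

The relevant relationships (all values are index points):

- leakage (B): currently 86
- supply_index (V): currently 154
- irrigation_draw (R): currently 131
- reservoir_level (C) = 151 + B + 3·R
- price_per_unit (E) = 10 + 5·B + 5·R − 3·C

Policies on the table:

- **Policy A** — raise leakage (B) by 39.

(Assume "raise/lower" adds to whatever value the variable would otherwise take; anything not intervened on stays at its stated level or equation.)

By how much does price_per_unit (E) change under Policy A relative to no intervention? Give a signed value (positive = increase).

78

Baseline:
  B = 86
  R = 131
  C = 151 + 86 + 3·131 = 630
  E = 10 + 5·86 + 5·131 − 3·630 = -795
Policy A (B + 39):
  B = 86 + 39 = 125
  R = 131
  C = 151 + 125 + 3·131 = 669
  E = 10 + 5·125 + 5·131 − 3·669 = -717
Change in E: -717 − (-795) = 78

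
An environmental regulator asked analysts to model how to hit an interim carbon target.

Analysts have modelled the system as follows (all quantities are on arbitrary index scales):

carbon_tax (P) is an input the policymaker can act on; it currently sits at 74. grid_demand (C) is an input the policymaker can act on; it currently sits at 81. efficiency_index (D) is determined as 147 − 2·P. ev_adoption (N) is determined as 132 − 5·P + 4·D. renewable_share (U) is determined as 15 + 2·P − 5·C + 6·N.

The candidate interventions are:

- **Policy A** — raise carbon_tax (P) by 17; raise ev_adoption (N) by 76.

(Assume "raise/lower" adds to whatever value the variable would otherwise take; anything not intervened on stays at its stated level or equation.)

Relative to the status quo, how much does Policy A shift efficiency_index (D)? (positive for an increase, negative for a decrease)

-34

Baseline:
  P = 74
  D = 147 − 2·74 = -1
Policy A (P + 17, N + 76):
  P = 74 + 17 = 91
  D = 147 − 2·91 = -35
Change in D: -35 − (-1) = -34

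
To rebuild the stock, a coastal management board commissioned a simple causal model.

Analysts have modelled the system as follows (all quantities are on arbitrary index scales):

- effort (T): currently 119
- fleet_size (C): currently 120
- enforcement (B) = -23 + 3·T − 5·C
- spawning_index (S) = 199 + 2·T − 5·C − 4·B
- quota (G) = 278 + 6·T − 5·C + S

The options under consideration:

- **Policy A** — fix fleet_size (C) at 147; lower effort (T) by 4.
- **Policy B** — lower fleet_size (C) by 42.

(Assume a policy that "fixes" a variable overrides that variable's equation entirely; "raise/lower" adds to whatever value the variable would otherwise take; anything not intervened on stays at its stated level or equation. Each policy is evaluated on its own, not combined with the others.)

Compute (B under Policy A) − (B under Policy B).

-357

Policy A (C := 147, T − 4):
  T = 119 − 4 = 115
  C = 147
  B = -23 + 3·115 − 5·147 = -413
Policy B (C − 42):
  T = 119
  C = 120 − 42 = 78
  B = -23 + 3·119 − 5·78 = -56
B: -413 − (-56) = -357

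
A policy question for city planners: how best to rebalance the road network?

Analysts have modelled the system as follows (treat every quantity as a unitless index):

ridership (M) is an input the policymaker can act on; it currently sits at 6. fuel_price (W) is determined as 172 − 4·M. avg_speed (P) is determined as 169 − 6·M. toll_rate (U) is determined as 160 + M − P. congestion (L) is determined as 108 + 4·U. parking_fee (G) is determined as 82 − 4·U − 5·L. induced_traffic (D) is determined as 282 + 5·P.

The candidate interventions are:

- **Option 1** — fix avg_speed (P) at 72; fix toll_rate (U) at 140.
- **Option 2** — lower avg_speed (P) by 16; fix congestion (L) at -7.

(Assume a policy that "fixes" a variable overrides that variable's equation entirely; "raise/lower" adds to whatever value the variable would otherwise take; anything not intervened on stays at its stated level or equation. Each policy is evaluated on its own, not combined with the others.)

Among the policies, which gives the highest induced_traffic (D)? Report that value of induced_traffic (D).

Option 1 (P := 72, U := 140):
  M = 6
  P = 72
  D = 282 + 5·72 = 642
Option 2 (P − 16, L := -7):
  M = 6
  P = 169 − 6·6 (−16 from intervention) = 117
  D = 282 + 5·117 = 867
Comparing — Option 1: D=642, Option 2: D=867. Highest is 867 (Option 2).

867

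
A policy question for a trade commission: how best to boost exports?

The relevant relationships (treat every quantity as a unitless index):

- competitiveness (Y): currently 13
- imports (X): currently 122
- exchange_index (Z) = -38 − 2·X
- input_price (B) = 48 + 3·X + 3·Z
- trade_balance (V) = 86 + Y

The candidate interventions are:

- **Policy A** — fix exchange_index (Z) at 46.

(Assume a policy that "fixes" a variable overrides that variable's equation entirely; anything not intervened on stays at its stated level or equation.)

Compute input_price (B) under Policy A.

Policy A (Z := 46):
  X = 122
  Z = 46
  B = 48 + 3·122 + 3·46 = 552

552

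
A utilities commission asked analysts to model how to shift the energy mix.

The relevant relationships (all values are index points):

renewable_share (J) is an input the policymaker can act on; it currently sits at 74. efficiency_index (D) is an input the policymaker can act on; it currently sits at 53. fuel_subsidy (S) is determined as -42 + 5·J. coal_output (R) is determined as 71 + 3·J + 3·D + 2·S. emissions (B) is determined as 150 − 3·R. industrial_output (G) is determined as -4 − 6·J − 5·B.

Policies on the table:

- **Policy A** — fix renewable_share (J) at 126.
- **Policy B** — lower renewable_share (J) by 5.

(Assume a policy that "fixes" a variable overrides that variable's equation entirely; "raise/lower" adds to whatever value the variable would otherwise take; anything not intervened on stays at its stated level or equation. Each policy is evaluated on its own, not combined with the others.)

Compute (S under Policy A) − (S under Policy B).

285

Policy A (J := 126):
  J = 126
  S = -42 + 5·126 = 588
Policy B (J − 5):
  J = 74 − 5 = 69
  S = -42 + 5·69 = 303
S: 588 − 303 = 285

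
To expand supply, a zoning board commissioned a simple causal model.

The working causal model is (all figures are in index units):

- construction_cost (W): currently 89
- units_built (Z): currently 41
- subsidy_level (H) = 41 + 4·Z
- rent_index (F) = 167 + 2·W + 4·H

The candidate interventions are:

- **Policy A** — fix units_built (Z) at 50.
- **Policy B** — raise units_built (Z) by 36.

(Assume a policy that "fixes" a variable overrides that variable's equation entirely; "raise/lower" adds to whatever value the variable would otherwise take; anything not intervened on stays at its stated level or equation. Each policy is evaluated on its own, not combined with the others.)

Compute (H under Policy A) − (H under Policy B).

Policy A (Z := 50):
  Z = 50
  H = 41 + 4·50 = 241
Policy B (Z + 36):
  Z = 41 + 36 = 77
  H = 41 + 4·77 = 349
H: 241 − 349 = -108

-108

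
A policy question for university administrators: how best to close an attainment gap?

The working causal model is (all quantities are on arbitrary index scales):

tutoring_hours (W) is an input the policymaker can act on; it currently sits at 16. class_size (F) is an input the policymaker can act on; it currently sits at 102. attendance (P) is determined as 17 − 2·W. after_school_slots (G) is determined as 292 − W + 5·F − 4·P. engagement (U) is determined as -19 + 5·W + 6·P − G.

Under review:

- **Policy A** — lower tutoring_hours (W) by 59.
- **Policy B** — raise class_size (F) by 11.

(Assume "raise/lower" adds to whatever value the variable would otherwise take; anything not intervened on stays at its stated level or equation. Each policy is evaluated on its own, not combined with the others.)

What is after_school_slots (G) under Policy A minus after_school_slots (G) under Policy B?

Policy A (W − 59):
  W = 16 − 59 = -43
  F = 102
  P = 17 − 2·(-43) = 103
  G = 292 − (-43) + 5·102 − 4·103 = 433
Policy B (F + 11):
  W = 16
  F = 102 + 11 = 113
  P = 17 − 2·16 = -15
  G = 292 − 16 + 5·113 − 4·(-15) = 901
G: 433 − 901 = -468

-468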